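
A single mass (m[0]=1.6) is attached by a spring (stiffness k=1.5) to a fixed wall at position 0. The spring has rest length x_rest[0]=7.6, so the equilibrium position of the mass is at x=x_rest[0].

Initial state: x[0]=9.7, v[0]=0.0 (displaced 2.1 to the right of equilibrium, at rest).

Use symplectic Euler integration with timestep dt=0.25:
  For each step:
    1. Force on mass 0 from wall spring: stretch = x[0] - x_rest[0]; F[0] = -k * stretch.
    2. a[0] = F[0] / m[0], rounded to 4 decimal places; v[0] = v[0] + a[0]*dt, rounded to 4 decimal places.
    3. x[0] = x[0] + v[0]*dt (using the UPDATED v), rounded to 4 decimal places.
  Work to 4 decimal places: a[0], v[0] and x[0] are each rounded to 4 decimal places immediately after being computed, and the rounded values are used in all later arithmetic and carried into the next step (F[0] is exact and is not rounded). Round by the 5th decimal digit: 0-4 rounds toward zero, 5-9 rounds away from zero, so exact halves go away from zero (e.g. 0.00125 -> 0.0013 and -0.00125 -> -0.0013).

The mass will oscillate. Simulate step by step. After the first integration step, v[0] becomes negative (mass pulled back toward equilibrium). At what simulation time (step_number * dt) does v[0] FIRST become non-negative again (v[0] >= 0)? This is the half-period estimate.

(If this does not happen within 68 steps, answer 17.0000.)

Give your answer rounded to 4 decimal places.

Step 0: x=[9.7000] v=[0.0000]
Step 1: x=[9.5770] v=[-0.4922]
Step 2: x=[9.3381] v=[-0.9556]
Step 3: x=[8.9974] v=[-1.3630]
Step 4: x=[8.5748] v=[-1.6905]
Step 5: x=[8.0951] v=[-1.9190]
Step 6: x=[7.5863] v=[-2.0351]
Step 7: x=[7.0783] v=[-2.0319]
Step 8: x=[6.6009] v=[-1.9096]
Step 9: x=[6.1821] v=[-1.6754]
Step 10: x=[5.8463] v=[-1.3431]
Step 11: x=[5.6133] v=[-0.9321]
Step 12: x=[5.4967] v=[-0.4665]
Step 13: x=[5.5033] v=[0.0265]
First v>=0 after going negative at step 13, time=3.2500

Answer: 3.2500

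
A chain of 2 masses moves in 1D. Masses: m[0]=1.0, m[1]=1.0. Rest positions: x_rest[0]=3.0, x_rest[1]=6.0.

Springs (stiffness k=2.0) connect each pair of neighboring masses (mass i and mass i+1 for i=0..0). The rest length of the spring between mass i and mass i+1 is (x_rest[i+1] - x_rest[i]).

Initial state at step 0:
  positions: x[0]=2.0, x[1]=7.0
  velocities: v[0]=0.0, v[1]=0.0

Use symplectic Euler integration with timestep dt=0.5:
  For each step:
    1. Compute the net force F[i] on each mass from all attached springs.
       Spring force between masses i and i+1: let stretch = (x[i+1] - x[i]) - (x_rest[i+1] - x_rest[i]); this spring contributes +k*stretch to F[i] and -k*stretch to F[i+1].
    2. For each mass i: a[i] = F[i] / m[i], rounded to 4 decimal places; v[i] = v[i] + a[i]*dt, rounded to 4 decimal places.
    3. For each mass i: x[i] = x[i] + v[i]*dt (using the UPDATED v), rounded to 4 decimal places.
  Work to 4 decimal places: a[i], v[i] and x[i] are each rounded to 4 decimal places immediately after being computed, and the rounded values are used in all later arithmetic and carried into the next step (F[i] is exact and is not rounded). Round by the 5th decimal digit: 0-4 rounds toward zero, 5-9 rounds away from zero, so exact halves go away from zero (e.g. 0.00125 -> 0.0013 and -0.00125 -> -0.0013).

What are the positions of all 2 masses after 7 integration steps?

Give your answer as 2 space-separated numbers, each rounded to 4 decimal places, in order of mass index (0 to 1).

Step 0: x=[2.0000 7.0000] v=[0.0000 0.0000]
Step 1: x=[3.0000 6.0000] v=[2.0000 -2.0000]
Step 2: x=[4.0000 5.0000] v=[2.0000 -2.0000]
Step 3: x=[4.0000 5.0000] v=[0.0000 0.0000]
Step 4: x=[3.0000 6.0000] v=[-2.0000 2.0000]
Step 5: x=[2.0000 7.0000] v=[-2.0000 2.0000]
Step 6: x=[2.0000 7.0000] v=[0.0000 0.0000]
Step 7: x=[3.0000 6.0000] v=[2.0000 -2.0000]

Answer: 3.0000 6.0000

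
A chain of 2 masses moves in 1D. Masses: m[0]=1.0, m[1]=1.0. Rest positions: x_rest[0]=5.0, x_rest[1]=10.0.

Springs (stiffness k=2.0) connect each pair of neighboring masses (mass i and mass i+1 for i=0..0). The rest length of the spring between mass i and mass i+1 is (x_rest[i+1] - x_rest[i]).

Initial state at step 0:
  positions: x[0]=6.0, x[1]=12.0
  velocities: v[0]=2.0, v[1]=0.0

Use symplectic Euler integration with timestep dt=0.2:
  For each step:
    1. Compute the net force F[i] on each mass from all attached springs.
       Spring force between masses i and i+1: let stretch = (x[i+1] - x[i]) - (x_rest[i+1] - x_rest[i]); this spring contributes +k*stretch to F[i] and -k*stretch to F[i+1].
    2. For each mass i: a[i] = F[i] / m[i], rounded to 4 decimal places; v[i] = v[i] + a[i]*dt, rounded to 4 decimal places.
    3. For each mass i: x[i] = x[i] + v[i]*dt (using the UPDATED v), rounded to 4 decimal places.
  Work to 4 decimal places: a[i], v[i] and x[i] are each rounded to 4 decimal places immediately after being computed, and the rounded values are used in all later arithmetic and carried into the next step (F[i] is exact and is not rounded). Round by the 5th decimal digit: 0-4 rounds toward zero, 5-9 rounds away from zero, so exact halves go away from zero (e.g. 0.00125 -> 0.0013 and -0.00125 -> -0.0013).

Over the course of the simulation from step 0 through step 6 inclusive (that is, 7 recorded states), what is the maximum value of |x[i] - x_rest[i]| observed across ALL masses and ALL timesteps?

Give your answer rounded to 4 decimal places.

Step 0: x=[6.0000 12.0000] v=[2.0000 0.0000]
Step 1: x=[6.4800 11.9200] v=[2.4000 -0.4000]
Step 2: x=[6.9952 11.8048] v=[2.5760 -0.5760]
Step 3: x=[7.4952 11.7048] v=[2.4998 -0.4998]
Step 4: x=[7.9319 11.6681] v=[2.1836 -0.1836]
Step 5: x=[8.2675 11.7325] v=[1.6781 0.3219]
Step 6: x=[8.4803 11.9197] v=[1.0641 0.9359]
Max displacement = 3.4803

Answer: 3.4803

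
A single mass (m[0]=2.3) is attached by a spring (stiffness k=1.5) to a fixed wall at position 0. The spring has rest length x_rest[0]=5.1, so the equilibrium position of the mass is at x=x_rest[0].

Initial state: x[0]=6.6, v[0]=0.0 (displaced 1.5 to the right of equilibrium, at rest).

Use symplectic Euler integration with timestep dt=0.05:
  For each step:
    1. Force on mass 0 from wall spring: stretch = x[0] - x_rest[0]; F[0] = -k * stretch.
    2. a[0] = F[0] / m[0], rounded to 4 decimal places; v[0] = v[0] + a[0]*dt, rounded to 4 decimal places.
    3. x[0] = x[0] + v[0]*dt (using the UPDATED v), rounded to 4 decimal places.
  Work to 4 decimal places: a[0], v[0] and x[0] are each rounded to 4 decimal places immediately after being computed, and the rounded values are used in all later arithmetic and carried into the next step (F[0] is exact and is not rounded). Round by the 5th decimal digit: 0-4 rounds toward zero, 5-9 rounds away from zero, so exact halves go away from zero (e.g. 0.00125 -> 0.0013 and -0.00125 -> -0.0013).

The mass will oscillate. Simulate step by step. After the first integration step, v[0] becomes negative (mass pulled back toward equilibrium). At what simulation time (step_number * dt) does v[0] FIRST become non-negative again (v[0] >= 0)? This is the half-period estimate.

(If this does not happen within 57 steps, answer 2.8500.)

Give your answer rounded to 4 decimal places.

Step 0: x=[6.6000] v=[0.0000]
Step 1: x=[6.5976] v=[-0.0489]
Step 2: x=[6.5927] v=[-0.0977]
Step 3: x=[6.5854] v=[-0.1464]
Step 4: x=[6.5757] v=[-0.1948]
Step 5: x=[6.5636] v=[-0.2429]
Step 6: x=[6.5491] v=[-0.2906]
Step 7: x=[6.5322] v=[-0.3379]
Step 8: x=[6.5130] v=[-0.3846]
Step 9: x=[6.4915] v=[-0.4307]
Step 10: x=[6.4677] v=[-0.4761]
Step 11: x=[6.4417] v=[-0.5207]
Step 12: x=[6.4135] v=[-0.5645]
Step 13: x=[6.3831] v=[-0.6073]
Step 14: x=[6.3506] v=[-0.6491]
Step 15: x=[6.3161] v=[-0.6899]
Step 16: x=[6.2796] v=[-0.7296]
Step 17: x=[6.2412] v=[-0.7681]
Step 18: x=[6.2009] v=[-0.8053]
Step 19: x=[6.1588] v=[-0.8412]
Step 20: x=[6.1150] v=[-0.8757]
Step 21: x=[6.0696] v=[-0.9088]
Step 22: x=[6.0226] v=[-0.9404]
Step 23: x=[5.9741] v=[-0.9705]
Step 24: x=[5.9242] v=[-0.9990]
Step 25: x=[5.8729] v=[-1.0259]
Step 26: x=[5.8203] v=[-1.0511]
Step 27: x=[5.7666] v=[-1.0746]
Step 28: x=[5.7118] v=[-1.0963]
Step 29: x=[5.6560] v=[-1.1163]
Step 30: x=[5.5993] v=[-1.1344]
Step 31: x=[5.5418] v=[-1.1507]
Step 32: x=[5.4835] v=[-1.1651]
Step 33: x=[5.4246] v=[-1.1776]
Step 34: x=[5.3652] v=[-1.1882]
Step 35: x=[5.3054] v=[-1.1969]
Step 36: x=[5.2452] v=[-1.2036]
Step 37: x=[5.1848] v=[-1.2083]
Step 38: x=[5.1242] v=[-1.2111]
Step 39: x=[5.0636] v=[-1.2119]
Step 40: x=[5.0031] v=[-1.2107]
Step 41: x=[4.9427] v=[-1.2075]
Step 42: x=[4.8826] v=[-1.2024]
Step 43: x=[4.8228] v=[-1.1953]
Step 44: x=[4.7635] v=[-1.1863]
Step 45: x=[4.7047] v=[-1.1753]
Step 46: x=[4.6466] v=[-1.1624]
Step 47: x=[4.5892] v=[-1.1476]
Step 48: x=[4.5327] v=[-1.1309]
Step 49: x=[4.4771] v=[-1.1124]
Step 50: x=[4.4225] v=[-1.0921]
Step 51: x=[4.3690] v=[-1.0700]
Step 52: x=[4.3167] v=[-1.0462]
Step 53: x=[4.2657] v=[-1.0207]
Step 54: x=[4.2160] v=[-0.9935]
Step 55: x=[4.1678] v=[-0.9647]
Step 56: x=[4.1211] v=[-0.9343]
Step 57: x=[4.0760] v=[-0.9024]
v[0] did not become non-negative within 57 steps; using fallback time=2.8500

Answer: 2.8500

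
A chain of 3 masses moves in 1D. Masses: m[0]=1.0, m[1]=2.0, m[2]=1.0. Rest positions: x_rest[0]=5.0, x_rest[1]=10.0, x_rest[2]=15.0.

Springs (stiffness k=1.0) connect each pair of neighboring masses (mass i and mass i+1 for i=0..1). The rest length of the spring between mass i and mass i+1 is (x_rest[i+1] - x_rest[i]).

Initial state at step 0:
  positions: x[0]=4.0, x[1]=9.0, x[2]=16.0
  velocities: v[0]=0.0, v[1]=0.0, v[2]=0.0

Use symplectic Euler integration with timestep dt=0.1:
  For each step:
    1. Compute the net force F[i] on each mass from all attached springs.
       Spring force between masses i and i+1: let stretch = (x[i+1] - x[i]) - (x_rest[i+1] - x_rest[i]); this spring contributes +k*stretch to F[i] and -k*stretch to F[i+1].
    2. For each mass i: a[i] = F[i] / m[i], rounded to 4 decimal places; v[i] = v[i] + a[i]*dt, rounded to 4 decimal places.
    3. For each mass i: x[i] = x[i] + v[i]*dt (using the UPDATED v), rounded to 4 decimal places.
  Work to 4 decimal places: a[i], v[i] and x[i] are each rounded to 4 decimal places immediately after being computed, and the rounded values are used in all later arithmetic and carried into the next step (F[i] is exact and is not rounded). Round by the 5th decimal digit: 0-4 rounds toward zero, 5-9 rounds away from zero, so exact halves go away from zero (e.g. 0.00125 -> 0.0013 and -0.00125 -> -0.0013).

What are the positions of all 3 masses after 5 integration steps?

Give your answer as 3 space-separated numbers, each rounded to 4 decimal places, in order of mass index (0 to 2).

Answer: 4.0035 9.1431 15.7104

Derivation:
Step 0: x=[4.0000 9.0000 16.0000] v=[0.0000 0.0000 0.0000]
Step 1: x=[4.0000 9.0100 15.9800] v=[0.0000 0.1000 -0.2000]
Step 2: x=[4.0001 9.0298 15.9403] v=[0.0010 0.1980 -0.3970]
Step 3: x=[4.0005 9.0590 15.8815] v=[0.0040 0.2920 -0.5881]
Step 4: x=[4.0015 9.0970 15.8045] v=[0.0099 0.3802 -0.7704]
Step 5: x=[4.0035 9.1431 15.7104] v=[0.0195 0.4608 -0.9412]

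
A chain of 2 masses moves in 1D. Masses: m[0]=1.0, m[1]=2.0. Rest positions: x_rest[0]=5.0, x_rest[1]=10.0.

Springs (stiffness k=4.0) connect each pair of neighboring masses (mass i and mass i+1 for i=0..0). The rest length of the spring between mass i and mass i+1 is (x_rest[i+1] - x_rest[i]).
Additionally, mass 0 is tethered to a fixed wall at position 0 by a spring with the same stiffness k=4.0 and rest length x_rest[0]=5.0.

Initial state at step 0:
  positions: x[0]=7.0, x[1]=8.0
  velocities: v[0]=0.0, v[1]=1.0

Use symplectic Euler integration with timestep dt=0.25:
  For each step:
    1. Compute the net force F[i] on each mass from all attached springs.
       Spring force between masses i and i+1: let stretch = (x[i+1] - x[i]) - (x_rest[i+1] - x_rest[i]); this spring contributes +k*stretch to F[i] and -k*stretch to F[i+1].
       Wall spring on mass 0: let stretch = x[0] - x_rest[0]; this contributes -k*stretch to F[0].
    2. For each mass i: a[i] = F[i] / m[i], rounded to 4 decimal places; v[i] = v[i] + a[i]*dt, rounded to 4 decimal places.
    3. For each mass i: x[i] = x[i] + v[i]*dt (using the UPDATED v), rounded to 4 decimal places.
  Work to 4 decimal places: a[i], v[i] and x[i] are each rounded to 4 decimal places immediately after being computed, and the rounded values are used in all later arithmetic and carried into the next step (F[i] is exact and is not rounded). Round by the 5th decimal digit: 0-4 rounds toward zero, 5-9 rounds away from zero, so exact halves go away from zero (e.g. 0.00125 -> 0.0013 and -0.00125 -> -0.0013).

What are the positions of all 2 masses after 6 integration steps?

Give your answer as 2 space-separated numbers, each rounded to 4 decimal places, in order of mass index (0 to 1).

Step 0: x=[7.0000 8.0000] v=[0.0000 1.0000]
Step 1: x=[5.5000 8.7500] v=[-6.0000 3.0000]
Step 2: x=[3.4375 9.7188] v=[-8.2500 3.8750]
Step 3: x=[2.0860 10.5274] v=[-5.4062 3.2344]
Step 4: x=[2.3233 10.9058] v=[0.9492 1.5137]
Step 5: x=[4.1254 10.8364] v=[7.2084 -0.2776]
Step 6: x=[6.5739 10.5531] v=[9.7940 -1.1331]

Answer: 6.5739 10.5531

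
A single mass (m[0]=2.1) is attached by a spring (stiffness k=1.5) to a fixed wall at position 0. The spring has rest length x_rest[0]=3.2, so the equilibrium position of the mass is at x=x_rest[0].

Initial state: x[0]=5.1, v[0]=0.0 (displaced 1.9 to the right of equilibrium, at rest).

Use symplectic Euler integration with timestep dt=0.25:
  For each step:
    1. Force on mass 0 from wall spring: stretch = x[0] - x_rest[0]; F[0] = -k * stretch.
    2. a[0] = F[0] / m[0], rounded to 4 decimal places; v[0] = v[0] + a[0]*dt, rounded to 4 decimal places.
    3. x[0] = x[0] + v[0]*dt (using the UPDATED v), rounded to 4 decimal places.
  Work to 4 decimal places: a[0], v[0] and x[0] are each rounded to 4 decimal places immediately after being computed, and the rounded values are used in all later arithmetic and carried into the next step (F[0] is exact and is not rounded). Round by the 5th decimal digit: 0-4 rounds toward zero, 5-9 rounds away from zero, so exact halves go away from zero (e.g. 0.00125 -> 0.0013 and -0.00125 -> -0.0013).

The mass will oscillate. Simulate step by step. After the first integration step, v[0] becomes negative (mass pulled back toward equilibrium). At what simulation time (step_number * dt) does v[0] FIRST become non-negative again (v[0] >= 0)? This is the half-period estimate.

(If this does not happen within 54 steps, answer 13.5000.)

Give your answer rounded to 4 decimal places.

Answer: 3.7500

Derivation:
Step 0: x=[5.1000] v=[0.0000]
Step 1: x=[5.0152] v=[-0.3393]
Step 2: x=[4.8493] v=[-0.6635]
Step 3: x=[4.6098] v=[-0.9580]
Step 4: x=[4.3074] v=[-1.2098]
Step 5: x=[3.9555] v=[-1.4076]
Step 6: x=[3.5699] v=[-1.5425]
Step 7: x=[3.1678] v=[-1.6086]
Step 8: x=[2.7671] v=[-1.6029]
Step 9: x=[2.3857] v=[-1.5256]
Step 10: x=[2.0407] v=[-1.3802]
Step 11: x=[1.7474] v=[-1.1732]
Step 12: x=[1.5190] v=[-0.9138]
Step 13: x=[1.3656] v=[-0.6136]
Step 14: x=[1.2941] v=[-0.2860]
Step 15: x=[1.3077] v=[0.0544]
First v>=0 after going negative at step 15, time=3.7500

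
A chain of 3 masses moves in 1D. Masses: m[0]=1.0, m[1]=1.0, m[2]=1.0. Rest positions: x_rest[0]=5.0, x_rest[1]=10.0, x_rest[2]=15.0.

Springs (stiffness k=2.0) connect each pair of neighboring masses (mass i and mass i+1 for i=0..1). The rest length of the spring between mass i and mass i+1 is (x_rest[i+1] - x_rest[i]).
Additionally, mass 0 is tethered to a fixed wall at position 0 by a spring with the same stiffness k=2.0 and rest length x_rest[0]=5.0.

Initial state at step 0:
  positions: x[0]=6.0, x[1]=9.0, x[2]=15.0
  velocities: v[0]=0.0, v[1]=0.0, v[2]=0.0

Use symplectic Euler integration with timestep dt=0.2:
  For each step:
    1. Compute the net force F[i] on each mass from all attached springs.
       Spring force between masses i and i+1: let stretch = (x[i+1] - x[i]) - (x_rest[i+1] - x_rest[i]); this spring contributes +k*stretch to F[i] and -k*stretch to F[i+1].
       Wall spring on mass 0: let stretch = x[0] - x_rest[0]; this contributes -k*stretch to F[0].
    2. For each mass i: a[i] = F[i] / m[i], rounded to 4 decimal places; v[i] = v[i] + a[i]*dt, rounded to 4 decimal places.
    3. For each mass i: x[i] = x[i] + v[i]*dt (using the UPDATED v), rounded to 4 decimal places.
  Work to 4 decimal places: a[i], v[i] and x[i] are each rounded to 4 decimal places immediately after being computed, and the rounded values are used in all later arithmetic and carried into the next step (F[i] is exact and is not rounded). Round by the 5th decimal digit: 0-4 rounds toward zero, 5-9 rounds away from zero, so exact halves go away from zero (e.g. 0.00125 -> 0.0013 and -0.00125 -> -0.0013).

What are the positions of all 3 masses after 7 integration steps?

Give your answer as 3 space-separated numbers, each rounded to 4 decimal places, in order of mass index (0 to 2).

Step 0: x=[6.0000 9.0000 15.0000] v=[0.0000 0.0000 0.0000]
Step 1: x=[5.7600 9.2400 14.9200] v=[-1.2000 1.2000 -0.4000]
Step 2: x=[5.3376 9.6560 14.7856] v=[-2.1120 2.0800 -0.6720]
Step 3: x=[4.8337 10.1369 14.6408] v=[-2.5197 2.4045 -0.7238]
Step 4: x=[4.3673 10.5539 14.5357] v=[-2.3319 2.0848 -0.5254]
Step 5: x=[4.0465 10.7945 14.5121] v=[-1.6042 1.2029 -0.1181]
Step 6: x=[3.9418 10.7926 14.5911] v=[-0.5236 -0.0093 0.3949]
Step 7: x=[4.0698 10.5466 14.7662] v=[0.6400 -1.2302 0.8755]

Answer: 4.0698 10.5466 14.7662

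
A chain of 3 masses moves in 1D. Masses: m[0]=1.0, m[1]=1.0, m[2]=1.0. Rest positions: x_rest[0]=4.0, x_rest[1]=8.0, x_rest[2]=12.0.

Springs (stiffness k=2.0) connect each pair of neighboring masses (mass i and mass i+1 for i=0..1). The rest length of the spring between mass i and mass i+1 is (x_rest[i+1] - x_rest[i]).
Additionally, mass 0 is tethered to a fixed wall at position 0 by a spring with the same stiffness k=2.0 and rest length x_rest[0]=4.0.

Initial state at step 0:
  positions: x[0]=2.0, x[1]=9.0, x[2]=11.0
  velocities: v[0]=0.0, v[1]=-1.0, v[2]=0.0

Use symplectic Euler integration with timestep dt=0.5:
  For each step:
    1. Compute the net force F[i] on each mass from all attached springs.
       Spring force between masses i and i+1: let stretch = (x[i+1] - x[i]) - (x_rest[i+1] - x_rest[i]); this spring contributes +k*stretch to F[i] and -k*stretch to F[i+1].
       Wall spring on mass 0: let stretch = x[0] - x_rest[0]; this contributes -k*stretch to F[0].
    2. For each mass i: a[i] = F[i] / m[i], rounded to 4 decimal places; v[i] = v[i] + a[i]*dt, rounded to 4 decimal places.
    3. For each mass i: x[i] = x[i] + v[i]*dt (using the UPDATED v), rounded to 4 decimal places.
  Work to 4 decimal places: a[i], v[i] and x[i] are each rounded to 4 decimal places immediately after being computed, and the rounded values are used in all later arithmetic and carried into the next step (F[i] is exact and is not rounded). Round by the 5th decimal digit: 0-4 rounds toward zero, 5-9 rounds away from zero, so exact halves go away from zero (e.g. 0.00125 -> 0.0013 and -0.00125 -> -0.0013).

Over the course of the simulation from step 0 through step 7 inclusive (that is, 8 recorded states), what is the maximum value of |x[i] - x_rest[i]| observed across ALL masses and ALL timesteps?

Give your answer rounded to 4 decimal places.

Step 0: x=[2.0000 9.0000 11.0000] v=[0.0000 -1.0000 0.0000]
Step 1: x=[4.5000 6.0000 12.0000] v=[5.0000 -6.0000 2.0000]
Step 2: x=[5.5000 5.2500 12.0000] v=[2.0000 -1.5000 0.0000]
Step 3: x=[3.6250 8.0000 10.6250] v=[-3.7500 5.5000 -2.7500]
Step 4: x=[2.1250 9.8750 9.9375] v=[-3.0000 3.7500 -1.3750]
Step 5: x=[3.4375 7.9063 11.2188] v=[2.6250 -3.9375 2.5625]
Step 6: x=[5.2657 5.3594 12.8438] v=[3.6563 -5.0938 3.2500]
Step 7: x=[4.5079 6.5079 12.7266] v=[-1.5157 2.2969 -0.2344]
Max displacement = 2.7500

Answer: 2.7500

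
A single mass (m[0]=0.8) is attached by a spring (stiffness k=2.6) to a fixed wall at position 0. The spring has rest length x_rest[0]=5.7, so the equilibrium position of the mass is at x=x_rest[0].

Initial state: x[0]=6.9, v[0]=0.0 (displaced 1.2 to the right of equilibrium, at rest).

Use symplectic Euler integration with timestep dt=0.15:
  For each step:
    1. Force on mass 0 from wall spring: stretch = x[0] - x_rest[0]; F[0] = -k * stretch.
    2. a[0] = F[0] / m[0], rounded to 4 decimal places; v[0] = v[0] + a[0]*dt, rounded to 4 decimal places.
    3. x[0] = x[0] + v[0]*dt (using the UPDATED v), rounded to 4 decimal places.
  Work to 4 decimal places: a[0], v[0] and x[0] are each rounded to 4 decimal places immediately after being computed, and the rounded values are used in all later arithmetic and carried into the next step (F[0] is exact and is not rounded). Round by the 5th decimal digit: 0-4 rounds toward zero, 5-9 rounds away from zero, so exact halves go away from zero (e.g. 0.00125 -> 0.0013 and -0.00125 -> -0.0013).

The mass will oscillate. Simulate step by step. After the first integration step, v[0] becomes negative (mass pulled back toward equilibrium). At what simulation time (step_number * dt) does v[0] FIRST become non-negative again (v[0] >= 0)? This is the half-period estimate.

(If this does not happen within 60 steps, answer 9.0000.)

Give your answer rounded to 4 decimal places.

Step 0: x=[6.9000] v=[0.0000]
Step 1: x=[6.8123] v=[-0.5850]
Step 2: x=[6.6432] v=[-1.1273]
Step 3: x=[6.4051] v=[-1.5871]
Step 4: x=[6.1155] v=[-1.9308]
Step 5: x=[5.7955] v=[-2.1334]
Step 6: x=[5.4685] v=[-2.1800]
Step 7: x=[5.1584] v=[-2.0671]
Step 8: x=[4.8879] v=[-1.8031]
Step 9: x=[4.6768] v=[-1.4072]
Step 10: x=[4.5405] v=[-0.9084]
Step 11: x=[4.4890] v=[-0.3431]
Step 12: x=[4.5261] v=[0.2473]
First v>=0 after going negative at step 12, time=1.8000

Answer: 1.8000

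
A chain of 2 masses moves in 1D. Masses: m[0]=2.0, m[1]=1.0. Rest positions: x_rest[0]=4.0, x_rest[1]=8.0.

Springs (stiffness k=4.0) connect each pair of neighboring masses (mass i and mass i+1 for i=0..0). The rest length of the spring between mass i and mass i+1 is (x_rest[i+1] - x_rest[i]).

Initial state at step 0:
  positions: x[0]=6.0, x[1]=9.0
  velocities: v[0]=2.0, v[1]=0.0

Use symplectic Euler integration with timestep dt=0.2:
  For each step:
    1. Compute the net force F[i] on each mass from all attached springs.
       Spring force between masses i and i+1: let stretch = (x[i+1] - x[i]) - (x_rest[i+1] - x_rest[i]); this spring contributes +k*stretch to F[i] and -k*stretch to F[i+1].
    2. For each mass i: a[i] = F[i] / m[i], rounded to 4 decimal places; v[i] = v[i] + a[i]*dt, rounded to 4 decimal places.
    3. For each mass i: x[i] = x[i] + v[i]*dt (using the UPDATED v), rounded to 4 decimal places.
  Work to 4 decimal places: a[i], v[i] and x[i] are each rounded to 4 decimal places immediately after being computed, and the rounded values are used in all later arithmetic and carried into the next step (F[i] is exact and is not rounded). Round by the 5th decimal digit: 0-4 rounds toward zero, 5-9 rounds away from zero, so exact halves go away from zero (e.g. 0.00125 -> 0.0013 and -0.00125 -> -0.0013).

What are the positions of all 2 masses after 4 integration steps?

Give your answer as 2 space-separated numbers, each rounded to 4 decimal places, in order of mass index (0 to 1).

Answer: 6.7811 10.6379

Derivation:
Step 0: x=[6.0000 9.0000] v=[2.0000 0.0000]
Step 1: x=[6.3200 9.1600] v=[1.6000 0.8000]
Step 2: x=[6.5472 9.5056] v=[1.1360 1.7280]
Step 3: x=[6.6911 10.0179] v=[0.7194 2.5613]
Step 4: x=[6.7811 10.6379] v=[0.4501 3.0999]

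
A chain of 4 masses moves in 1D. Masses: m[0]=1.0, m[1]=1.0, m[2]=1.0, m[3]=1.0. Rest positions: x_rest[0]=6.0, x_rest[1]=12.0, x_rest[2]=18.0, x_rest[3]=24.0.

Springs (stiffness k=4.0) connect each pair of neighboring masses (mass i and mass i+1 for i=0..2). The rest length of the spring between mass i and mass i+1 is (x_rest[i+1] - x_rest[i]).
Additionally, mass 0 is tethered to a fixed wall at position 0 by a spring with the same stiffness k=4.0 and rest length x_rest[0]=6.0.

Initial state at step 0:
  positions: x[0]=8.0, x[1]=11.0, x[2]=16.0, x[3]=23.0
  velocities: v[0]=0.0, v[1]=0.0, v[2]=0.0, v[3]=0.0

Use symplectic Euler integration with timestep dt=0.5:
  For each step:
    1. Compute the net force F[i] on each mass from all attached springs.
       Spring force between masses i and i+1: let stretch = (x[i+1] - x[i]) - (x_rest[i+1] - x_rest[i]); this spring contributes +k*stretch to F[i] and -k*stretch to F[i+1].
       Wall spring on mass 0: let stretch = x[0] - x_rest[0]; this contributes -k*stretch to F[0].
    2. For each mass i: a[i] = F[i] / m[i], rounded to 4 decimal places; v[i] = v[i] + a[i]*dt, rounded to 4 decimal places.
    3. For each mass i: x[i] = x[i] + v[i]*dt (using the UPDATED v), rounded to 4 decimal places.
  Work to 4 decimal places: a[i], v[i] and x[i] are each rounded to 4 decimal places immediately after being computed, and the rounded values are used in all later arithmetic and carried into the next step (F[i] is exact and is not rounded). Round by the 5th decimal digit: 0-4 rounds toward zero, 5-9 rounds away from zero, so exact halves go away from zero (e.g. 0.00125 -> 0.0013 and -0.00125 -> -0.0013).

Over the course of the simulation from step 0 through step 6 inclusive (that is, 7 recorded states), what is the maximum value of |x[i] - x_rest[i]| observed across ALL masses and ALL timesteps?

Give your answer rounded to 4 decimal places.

Answer: 3.0000

Derivation:
Step 0: x=[8.0000 11.0000 16.0000 23.0000] v=[0.0000 0.0000 0.0000 0.0000]
Step 1: x=[3.0000 13.0000 18.0000 22.0000] v=[-10.0000 4.0000 4.0000 -2.0000]
Step 2: x=[5.0000 10.0000 19.0000 23.0000] v=[4.0000 -6.0000 2.0000 2.0000]
Step 3: x=[7.0000 11.0000 15.0000 26.0000] v=[4.0000 2.0000 -8.0000 6.0000]
Step 4: x=[6.0000 12.0000 18.0000 24.0000] v=[-2.0000 2.0000 6.0000 -4.0000]
Step 5: x=[5.0000 13.0000 21.0000 22.0000] v=[-2.0000 2.0000 6.0000 -4.0000]
Step 6: x=[7.0000 14.0000 17.0000 25.0000] v=[4.0000 2.0000 -8.0000 6.0000]
Max displacement = 3.0000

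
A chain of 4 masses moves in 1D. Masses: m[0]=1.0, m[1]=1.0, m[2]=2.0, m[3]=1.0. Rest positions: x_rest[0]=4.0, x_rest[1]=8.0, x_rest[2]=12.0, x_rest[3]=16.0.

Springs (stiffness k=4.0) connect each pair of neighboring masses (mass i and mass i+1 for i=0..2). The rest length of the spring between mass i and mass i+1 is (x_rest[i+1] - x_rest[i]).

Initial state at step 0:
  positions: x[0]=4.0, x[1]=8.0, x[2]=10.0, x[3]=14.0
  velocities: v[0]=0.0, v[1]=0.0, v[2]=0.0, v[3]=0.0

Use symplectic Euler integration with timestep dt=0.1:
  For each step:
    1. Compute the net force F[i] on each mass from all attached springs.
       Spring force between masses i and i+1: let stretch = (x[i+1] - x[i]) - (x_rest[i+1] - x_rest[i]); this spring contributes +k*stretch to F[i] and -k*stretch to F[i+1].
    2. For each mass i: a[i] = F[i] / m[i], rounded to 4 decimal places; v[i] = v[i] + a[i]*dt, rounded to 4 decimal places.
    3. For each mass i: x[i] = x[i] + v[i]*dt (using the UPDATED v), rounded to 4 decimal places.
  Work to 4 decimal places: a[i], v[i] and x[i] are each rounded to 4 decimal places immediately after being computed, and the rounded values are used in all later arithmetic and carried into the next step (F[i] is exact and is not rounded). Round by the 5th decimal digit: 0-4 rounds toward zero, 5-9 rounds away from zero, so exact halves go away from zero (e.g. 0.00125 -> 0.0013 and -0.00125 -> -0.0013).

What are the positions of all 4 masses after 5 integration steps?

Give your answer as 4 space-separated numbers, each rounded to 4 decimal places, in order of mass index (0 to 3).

Answer: 3.9001 7.0558 10.4967 14.0508

Derivation:
Step 0: x=[4.0000 8.0000 10.0000 14.0000] v=[0.0000 0.0000 0.0000 0.0000]
Step 1: x=[4.0000 7.9200 10.0400 14.0000] v=[0.0000 -0.8000 0.4000 0.0000]
Step 2: x=[3.9968 7.7680 10.1168 14.0016] v=[-0.0320 -1.5200 0.7680 0.0160]
Step 3: x=[3.9845 7.5591 10.2243 14.0078] v=[-0.1235 -2.0890 1.0752 0.0621]
Step 4: x=[3.9551 7.3138 10.3542 14.0227] v=[-0.2937 -2.4528 1.2989 0.1487]
Step 5: x=[3.9001 7.0558 10.4967 14.0508] v=[-0.5502 -2.5801 1.4245 0.2813]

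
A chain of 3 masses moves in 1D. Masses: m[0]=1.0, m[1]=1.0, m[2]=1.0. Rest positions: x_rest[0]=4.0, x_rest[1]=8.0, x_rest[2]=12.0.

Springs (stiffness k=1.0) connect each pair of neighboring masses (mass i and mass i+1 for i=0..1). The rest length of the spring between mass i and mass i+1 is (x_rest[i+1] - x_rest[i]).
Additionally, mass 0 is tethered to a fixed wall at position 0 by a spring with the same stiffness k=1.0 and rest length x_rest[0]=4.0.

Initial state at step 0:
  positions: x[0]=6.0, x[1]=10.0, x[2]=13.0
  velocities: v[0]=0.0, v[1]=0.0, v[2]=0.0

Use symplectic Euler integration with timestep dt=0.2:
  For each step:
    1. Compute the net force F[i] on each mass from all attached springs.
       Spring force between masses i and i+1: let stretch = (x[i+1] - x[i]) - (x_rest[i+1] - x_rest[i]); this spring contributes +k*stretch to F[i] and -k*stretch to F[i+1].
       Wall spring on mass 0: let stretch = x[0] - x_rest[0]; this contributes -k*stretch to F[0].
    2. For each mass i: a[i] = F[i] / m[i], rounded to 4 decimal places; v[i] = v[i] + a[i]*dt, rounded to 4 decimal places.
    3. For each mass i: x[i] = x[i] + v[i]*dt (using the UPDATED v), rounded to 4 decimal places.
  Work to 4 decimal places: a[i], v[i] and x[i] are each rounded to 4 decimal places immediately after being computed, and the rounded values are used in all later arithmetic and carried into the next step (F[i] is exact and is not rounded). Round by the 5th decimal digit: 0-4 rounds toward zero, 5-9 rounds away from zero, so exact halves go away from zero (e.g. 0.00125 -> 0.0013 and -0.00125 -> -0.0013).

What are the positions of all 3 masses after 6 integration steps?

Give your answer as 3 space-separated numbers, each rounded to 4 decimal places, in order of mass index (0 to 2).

Answer: 4.6302 9.2666 13.6316

Derivation:
Step 0: x=[6.0000 10.0000 13.0000] v=[0.0000 0.0000 0.0000]
Step 1: x=[5.9200 9.9600 13.0400] v=[-0.4000 -0.2000 0.2000]
Step 2: x=[5.7648 9.8816 13.1168] v=[-0.7760 -0.3920 0.3840]
Step 3: x=[5.5437 9.7679 13.2242] v=[-1.1056 -0.5683 0.5370]
Step 4: x=[5.2698 9.6235 13.3533] v=[-1.3695 -0.7219 0.6457]
Step 5: x=[4.9593 9.4542 13.4932] v=[-1.5527 -0.8467 0.6997]
Step 6: x=[4.6302 9.2666 13.6316] v=[-1.6456 -0.9379 0.6919]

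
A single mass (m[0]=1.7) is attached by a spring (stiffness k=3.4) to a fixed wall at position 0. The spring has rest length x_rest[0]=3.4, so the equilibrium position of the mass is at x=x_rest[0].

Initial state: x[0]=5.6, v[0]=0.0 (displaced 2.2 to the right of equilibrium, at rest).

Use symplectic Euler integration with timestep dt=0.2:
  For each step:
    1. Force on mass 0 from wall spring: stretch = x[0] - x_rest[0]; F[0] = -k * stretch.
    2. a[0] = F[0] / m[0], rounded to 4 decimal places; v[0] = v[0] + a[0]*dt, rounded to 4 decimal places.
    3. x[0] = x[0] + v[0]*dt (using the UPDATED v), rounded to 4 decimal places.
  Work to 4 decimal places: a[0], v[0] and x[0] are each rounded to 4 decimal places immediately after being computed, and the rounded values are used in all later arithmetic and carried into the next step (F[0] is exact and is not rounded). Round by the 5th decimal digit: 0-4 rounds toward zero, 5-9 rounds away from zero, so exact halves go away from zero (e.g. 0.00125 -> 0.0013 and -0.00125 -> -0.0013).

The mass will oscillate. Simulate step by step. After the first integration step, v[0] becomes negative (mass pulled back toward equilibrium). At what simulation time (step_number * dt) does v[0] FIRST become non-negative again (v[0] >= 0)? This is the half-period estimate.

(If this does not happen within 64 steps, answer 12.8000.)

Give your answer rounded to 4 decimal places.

Answer: 2.4000

Derivation:
Step 0: x=[5.6000] v=[0.0000]
Step 1: x=[5.4240] v=[-0.8800]
Step 2: x=[5.0861] v=[-1.6896]
Step 3: x=[4.6133] v=[-2.3640]
Step 4: x=[4.0434] v=[-2.8493]
Step 5: x=[3.4221] v=[-3.1067]
Step 6: x=[2.7990] v=[-3.1155]
Step 7: x=[2.2240] v=[-2.8751]
Step 8: x=[1.7431] v=[-2.4047]
Step 9: x=[1.3947] v=[-1.7419]
Step 10: x=[1.2067] v=[-0.9398]
Step 11: x=[1.1942] v=[-0.0625]
Step 12: x=[1.3582] v=[0.8198]
First v>=0 after going negative at step 12, time=2.4000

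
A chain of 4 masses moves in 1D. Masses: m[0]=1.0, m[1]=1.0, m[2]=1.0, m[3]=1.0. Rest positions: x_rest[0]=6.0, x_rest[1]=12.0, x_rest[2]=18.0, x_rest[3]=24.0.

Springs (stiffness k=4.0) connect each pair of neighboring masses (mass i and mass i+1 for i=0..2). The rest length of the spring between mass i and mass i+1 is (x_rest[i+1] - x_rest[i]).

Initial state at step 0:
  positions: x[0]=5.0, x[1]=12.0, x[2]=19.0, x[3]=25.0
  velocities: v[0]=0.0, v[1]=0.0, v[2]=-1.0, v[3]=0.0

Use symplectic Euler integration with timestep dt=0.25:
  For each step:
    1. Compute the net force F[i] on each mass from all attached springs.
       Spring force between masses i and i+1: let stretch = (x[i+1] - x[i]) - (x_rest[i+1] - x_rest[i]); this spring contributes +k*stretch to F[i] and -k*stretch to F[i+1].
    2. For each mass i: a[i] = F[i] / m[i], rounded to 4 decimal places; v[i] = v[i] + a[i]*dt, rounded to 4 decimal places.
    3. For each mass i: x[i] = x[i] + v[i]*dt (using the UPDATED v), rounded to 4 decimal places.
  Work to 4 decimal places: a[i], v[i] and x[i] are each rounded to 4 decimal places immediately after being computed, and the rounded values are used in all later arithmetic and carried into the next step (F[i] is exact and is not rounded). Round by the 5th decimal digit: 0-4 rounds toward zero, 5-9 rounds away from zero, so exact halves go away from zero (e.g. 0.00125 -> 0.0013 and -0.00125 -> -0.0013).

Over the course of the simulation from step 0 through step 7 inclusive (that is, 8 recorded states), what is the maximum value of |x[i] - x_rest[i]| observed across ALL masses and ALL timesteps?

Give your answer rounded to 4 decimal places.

Step 0: x=[5.0000 12.0000 19.0000 25.0000] v=[0.0000 0.0000 -1.0000 0.0000]
Step 1: x=[5.2500 12.0000 18.5000 25.0000] v=[1.0000 0.0000 -2.0000 0.0000]
Step 2: x=[5.6875 11.9375 18.0000 24.8750] v=[1.7500 -0.2500 -2.0000 -0.5000]
Step 3: x=[6.1875 11.8281 17.7031 24.5313] v=[2.0000 -0.4375 -1.1875 -1.3750]
Step 4: x=[6.5977 11.7773 17.6445 23.9805] v=[1.6406 -0.2031 -0.2343 -2.2032]
Step 5: x=[6.8028 11.8984 17.7031 23.3457] v=[0.8202 0.4845 0.2345 -2.5392]
Step 6: x=[6.7818 12.1968 17.7212 22.8003] v=[-0.0842 1.1936 0.0724 -2.1818]
Step 7: x=[6.6145 12.5226 17.6280 22.4851] v=[-0.6692 1.3030 -0.3729 -1.2609]
Max displacement = 1.5149

Answer: 1.5149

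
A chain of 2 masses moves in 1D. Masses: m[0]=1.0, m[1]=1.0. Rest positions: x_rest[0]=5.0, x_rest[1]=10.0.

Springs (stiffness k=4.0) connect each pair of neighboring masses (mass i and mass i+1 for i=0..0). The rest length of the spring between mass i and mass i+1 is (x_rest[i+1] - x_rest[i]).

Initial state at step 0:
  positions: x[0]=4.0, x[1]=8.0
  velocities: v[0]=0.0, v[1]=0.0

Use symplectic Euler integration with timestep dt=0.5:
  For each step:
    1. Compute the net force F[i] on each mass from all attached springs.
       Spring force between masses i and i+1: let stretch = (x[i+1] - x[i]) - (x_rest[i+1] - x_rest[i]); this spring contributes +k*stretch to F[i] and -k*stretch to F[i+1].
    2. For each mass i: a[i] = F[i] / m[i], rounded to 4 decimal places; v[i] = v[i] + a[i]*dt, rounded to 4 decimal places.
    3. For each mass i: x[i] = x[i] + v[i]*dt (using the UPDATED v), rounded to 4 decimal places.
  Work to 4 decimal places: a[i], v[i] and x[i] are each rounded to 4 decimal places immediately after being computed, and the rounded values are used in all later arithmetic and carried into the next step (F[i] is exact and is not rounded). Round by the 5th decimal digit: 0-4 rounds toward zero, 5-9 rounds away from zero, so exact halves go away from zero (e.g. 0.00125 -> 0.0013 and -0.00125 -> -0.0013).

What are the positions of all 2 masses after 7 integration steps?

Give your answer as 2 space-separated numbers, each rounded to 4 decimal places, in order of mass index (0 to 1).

Answer: 4.0000 8.0000

Derivation:
Step 0: x=[4.0000 8.0000] v=[0.0000 0.0000]
Step 1: x=[3.0000 9.0000] v=[-2.0000 2.0000]
Step 2: x=[3.0000 9.0000] v=[0.0000 0.0000]
Step 3: x=[4.0000 8.0000] v=[2.0000 -2.0000]
Step 4: x=[4.0000 8.0000] v=[0.0000 0.0000]
Step 5: x=[3.0000 9.0000] v=[-2.0000 2.0000]
Step 6: x=[3.0000 9.0000] v=[0.0000 0.0000]
Step 7: x=[4.0000 8.0000] v=[2.0000 -2.0000]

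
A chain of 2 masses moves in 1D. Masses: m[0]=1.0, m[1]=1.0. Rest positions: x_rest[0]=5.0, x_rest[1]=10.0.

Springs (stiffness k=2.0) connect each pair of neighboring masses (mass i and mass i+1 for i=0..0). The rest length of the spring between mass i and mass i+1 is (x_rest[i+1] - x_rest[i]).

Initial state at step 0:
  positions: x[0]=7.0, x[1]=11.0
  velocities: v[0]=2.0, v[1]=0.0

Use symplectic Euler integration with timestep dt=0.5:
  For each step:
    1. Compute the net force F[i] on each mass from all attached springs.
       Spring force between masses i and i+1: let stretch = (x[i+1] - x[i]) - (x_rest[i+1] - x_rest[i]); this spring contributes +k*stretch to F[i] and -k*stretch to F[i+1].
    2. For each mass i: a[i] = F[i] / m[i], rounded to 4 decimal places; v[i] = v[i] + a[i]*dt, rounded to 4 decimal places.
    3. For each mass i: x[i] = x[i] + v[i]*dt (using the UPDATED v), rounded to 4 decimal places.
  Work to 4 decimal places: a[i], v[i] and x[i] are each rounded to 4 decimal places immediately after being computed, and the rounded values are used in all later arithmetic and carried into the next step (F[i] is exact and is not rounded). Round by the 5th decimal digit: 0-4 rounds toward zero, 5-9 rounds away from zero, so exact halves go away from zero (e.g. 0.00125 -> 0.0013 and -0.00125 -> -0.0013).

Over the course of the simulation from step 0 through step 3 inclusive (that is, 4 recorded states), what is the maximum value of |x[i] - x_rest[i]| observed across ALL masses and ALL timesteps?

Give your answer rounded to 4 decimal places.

Answer: 3.5000

Derivation:
Step 0: x=[7.0000 11.0000] v=[2.0000 0.0000]
Step 1: x=[7.5000 11.5000] v=[1.0000 1.0000]
Step 2: x=[7.5000 12.5000] v=[0.0000 2.0000]
Step 3: x=[7.5000 13.5000] v=[0.0000 2.0000]
Max displacement = 3.5000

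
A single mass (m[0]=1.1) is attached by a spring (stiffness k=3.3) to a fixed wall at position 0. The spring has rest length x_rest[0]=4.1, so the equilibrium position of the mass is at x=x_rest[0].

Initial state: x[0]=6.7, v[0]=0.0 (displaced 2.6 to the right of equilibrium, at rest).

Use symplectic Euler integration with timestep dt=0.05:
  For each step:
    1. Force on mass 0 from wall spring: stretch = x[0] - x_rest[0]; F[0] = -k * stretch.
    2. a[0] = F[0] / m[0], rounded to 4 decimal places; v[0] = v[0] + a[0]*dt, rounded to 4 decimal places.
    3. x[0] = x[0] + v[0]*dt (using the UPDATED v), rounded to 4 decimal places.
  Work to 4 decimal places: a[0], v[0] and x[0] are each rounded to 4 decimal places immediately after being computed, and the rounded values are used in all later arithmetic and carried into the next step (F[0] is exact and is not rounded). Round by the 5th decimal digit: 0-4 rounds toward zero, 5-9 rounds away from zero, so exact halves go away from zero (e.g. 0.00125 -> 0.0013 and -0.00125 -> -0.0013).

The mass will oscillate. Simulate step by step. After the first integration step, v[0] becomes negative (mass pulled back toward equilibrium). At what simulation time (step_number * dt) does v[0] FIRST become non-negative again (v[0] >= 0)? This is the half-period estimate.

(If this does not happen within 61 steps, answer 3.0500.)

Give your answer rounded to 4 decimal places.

Step 0: x=[6.7000] v=[0.0000]
Step 1: x=[6.6805] v=[-0.3900]
Step 2: x=[6.6416] v=[-0.7771]
Step 3: x=[6.5837] v=[-1.1583]
Step 4: x=[6.5072] v=[-1.5309]
Step 5: x=[6.4126] v=[-1.8920]
Step 6: x=[6.3007] v=[-2.2389]
Step 7: x=[6.1723] v=[-2.5690]
Step 8: x=[6.0283] v=[-2.8798]
Step 9: x=[5.8699] v=[-3.1690]
Step 10: x=[5.6982] v=[-3.4345]
Step 11: x=[5.5145] v=[-3.6742]
Step 12: x=[5.3202] v=[-3.8864]
Step 13: x=[5.1167] v=[-4.0694]
Step 14: x=[4.9056] v=[-4.2219]
Step 15: x=[4.6885] v=[-4.3427]
Step 16: x=[4.4670] v=[-4.4310]
Step 17: x=[4.2427] v=[-4.4861]
Step 18: x=[4.0173] v=[-4.5075]
Step 19: x=[3.7925] v=[-4.4951]
Step 20: x=[3.5701] v=[-4.4490]
Step 21: x=[3.3516] v=[-4.3695]
Step 22: x=[3.1387] v=[-4.2572]
Step 23: x=[2.9331] v=[-4.1130]
Step 24: x=[2.7362] v=[-3.9380]
Step 25: x=[2.5495] v=[-3.7334]
Step 26: x=[2.3745] v=[-3.5008]
Step 27: x=[2.2124] v=[-3.2420]
Step 28: x=[2.0645] v=[-2.9589]
Step 29: x=[1.9318] v=[-2.6536]
Step 30: x=[1.8154] v=[-2.3284]
Step 31: x=[1.7161] v=[-1.9857]
Step 32: x=[1.6347] v=[-1.6281]
Step 33: x=[1.5718] v=[-1.2583]
Step 34: x=[1.5278] v=[-0.8791]
Step 35: x=[1.5031] v=[-0.4933]
Step 36: x=[1.4979] v=[-0.1038]
Step 37: x=[1.5122] v=[0.2865]
First v>=0 after going negative at step 37, time=1.8500

Answer: 1.8500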